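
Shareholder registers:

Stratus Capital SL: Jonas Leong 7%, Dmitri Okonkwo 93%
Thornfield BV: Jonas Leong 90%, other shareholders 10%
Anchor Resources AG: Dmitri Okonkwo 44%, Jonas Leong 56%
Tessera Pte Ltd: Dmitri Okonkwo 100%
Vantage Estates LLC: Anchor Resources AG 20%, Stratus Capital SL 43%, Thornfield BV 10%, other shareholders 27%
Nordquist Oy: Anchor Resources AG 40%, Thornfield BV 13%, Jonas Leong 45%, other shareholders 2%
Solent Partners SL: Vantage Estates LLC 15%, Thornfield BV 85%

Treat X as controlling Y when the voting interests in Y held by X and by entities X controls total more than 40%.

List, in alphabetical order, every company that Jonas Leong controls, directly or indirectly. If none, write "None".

Anchor Resources AG, Nordquist Oy, Solent Partners SL, Thornfield BV

Jonas holds 90% of Thornfield, so Jonas controls Thornfield.
Jonas holds 56% of Anchor, so Jonas controls Anchor.
Anchor and Thornfield and Jonas together hold 40% + 13% + 45% = 98% of Nordquist, so Jonas controls Nordquist.
Thornfield holds 85% of Solent, so Jonas controls Solent.
No other company's threshold is met.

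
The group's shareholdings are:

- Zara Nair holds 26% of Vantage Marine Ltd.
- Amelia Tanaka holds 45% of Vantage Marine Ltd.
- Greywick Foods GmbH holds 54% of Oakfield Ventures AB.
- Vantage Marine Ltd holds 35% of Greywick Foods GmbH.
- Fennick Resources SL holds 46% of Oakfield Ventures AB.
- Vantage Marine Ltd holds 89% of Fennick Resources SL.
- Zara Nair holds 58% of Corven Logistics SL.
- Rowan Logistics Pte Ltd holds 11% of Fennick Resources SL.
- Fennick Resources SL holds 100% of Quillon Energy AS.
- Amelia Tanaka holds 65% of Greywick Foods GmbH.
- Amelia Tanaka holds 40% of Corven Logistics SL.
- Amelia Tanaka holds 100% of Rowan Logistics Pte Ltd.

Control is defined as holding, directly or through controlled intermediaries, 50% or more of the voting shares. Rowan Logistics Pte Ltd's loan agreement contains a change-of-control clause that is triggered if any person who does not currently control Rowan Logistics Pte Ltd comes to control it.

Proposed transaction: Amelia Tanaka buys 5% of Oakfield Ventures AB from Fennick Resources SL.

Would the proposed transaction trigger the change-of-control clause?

No

The purchase adds only to Amelia's holdings (Fennick's stake shrinks), so Amelia is the only person who could newly come to control Rowan.
Amelia holds 100% of Rowan, so Amelia controls Rowan.
So Amelia already controls Rowan before the transaction.
After the purchase, Amelia holds 5% of Oakfield directly, and Fennick's stake falls to 41%.
Amelia controlled Rowan already, so this is not a new person acquiring control; every other person's position is unchanged or reduced.
No new person acquires control, so the clause is not triggered.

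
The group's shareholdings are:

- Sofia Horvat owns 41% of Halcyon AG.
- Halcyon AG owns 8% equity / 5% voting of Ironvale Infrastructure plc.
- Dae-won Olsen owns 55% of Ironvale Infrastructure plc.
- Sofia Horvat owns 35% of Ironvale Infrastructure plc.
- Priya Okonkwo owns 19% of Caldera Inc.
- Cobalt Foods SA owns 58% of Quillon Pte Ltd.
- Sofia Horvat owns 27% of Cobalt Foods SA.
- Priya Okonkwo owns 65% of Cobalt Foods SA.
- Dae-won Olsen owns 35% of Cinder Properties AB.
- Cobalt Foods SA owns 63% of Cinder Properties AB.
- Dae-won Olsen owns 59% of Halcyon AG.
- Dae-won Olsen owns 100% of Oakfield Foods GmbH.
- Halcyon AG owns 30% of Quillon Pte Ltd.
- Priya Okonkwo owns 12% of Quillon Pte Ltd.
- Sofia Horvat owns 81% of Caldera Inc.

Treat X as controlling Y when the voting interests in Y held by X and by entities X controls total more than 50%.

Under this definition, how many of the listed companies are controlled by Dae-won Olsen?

Dae-won holds 59% of Halcyon, so Dae-won controls Halcyon.
Halcyon and Dae-won together hold 5% + 55% = 60% of Ironvale, so Dae-won controls Ironvale.
Dae-won holds 100% of Oakfield, so Dae-won controls Oakfield.
No other company's threshold is met.
Dae-won controls 3 companies.

3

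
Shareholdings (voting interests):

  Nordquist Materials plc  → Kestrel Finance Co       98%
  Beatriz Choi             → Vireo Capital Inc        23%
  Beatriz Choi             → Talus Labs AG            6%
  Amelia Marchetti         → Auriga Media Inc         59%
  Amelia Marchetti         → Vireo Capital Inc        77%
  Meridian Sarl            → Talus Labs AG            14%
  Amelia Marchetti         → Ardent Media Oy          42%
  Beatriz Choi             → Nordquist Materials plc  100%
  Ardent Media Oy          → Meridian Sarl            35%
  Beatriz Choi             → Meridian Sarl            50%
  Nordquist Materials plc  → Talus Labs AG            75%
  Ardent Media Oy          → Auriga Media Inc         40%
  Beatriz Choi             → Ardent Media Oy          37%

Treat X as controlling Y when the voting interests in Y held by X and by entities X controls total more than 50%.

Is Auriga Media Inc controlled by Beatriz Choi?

Beatriz holds 100% of Nordquist, so Beatriz controls Nordquist.
Nordquist holds 98% of Kestrel, so Beatriz controls Kestrel.
Beatriz and Nordquist together hold 6% + 75% = 81% of Talus, so Beatriz controls Talus.
Neither Beatriz nor any entity Beatriz controls holds any voting interest in Auriga.
So Beatriz does not control Auriga.

No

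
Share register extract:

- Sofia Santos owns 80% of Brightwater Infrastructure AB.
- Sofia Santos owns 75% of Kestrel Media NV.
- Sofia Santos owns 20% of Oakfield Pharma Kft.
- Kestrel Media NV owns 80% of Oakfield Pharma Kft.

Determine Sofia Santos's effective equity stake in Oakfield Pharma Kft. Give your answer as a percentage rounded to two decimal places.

80.00%

Sofia reaches Oakfield along 2 paths.
Via Kestrel: 75% × 80% = 60%.
Direct stake: 20% = 20%.
Total: 60% + 20% = 80%.
Rounded: 80.00%.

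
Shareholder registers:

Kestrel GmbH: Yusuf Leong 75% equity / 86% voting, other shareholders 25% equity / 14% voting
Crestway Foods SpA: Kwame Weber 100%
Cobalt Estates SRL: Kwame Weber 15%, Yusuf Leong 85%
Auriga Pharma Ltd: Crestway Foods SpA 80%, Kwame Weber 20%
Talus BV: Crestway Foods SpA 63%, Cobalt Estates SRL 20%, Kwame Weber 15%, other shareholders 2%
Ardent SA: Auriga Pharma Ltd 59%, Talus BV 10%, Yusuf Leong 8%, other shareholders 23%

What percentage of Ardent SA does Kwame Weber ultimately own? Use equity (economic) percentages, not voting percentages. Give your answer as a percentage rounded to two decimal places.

Kwame reaches Ardent along 5 paths.
Via Crestway → Auriga: 100% × 80% × 59% = 47.2%.
Via Auriga: 20% × 59% = 11.8%.
Via Crestway → Talus: 100% × 63% × 10% = 6.3%.
Via Cobalt → Talus: 15% × 20% × 10% = 0.3%.
Via Talus: 15% × 10% = 1.5%.
Total: 47.2% + 11.8% + 6.3% + 0.3% + 1.5% = 67.1%.
Rounded: 67.10%.

67.10%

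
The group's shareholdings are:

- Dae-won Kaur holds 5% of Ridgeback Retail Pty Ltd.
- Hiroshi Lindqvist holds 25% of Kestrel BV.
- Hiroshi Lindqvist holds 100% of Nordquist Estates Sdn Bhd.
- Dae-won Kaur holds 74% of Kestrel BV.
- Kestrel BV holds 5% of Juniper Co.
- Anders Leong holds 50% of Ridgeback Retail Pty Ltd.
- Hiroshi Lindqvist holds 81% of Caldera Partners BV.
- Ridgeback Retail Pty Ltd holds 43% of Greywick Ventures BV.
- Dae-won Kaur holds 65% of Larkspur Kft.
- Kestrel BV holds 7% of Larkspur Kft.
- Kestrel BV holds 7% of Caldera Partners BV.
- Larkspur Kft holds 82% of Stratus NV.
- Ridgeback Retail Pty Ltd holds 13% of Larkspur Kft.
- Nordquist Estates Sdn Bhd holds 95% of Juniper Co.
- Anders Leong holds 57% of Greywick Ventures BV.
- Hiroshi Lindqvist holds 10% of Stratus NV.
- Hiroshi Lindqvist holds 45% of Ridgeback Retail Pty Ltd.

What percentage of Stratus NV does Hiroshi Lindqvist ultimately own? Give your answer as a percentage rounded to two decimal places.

16.23%

Hiroshi reaches Stratus along 3 paths.
Direct stake: 10% = 10%.
Via Ridgeback → Larkspur: 45% × 13% × 82% = 4.797%.
Via Kestrel → Larkspur: 25% × 7% × 82% = 1.435%.
Total: 10% + 4.797% + 1.435% = 16.232%.
Rounded: 16.23%.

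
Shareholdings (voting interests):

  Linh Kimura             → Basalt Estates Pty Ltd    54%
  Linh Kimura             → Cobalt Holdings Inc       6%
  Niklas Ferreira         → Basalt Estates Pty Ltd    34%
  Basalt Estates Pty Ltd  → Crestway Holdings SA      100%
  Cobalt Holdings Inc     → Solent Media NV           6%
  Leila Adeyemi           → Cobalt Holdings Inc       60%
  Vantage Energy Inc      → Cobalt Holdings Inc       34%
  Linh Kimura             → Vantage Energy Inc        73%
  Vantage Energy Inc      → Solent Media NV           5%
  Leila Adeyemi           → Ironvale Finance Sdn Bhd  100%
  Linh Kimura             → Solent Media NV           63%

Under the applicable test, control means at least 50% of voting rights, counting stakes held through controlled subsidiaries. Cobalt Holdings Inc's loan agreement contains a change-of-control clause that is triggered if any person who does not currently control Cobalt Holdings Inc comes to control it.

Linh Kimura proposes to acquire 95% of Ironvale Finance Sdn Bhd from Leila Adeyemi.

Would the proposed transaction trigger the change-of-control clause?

The purchase adds only to Linh's holdings (Leila's stake shrinks), so Linh is the only person who could newly come to control Cobalt.
Linh holds 73% of Vantage, so Linh controls Vantage.
Linh holds 54% of Basalt, so Linh controls Basalt.
Basalt holds 100% of Crestway, so Linh controls Crestway.
Vantage and Linh together hold 5% + 63% = 68% of Solent, so Linh controls Solent.
In Cobalt, Linh's side holds only 6% + 34% = 40%, not ≥ 50%.
So before the transaction, Linh does not control Cobalt.
After the purchase, Linh holds 95% of Ironvale directly, and Leila's stake falls to 5%.
Linh holds 95% of Ironvale, so Linh controls Ironvale.
After the transaction, Linh's side holds 6% + 34% = 40% of Cobalt, not ≥ 50%, so Linh still does not control Cobalt.
No new person acquires control, so the clause is not triggered.

No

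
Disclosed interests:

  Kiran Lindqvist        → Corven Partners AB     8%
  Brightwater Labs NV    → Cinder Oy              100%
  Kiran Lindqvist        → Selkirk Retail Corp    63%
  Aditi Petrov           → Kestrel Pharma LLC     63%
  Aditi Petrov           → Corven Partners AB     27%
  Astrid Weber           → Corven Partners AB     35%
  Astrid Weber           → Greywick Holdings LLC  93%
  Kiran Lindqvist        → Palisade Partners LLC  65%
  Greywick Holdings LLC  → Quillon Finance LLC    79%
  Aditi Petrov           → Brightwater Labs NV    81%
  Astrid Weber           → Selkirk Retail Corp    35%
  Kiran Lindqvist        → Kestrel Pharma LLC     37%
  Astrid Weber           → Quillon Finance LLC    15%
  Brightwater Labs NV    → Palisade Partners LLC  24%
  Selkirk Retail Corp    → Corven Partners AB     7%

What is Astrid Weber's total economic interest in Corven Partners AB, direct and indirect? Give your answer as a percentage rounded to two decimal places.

37.45%

Astrid reaches Corven along 2 paths.
Direct stake: 35% = 35%.
Via Selkirk: 35% × 7% = 2.45%.
Total: 35% + 2.45% = 37.45%.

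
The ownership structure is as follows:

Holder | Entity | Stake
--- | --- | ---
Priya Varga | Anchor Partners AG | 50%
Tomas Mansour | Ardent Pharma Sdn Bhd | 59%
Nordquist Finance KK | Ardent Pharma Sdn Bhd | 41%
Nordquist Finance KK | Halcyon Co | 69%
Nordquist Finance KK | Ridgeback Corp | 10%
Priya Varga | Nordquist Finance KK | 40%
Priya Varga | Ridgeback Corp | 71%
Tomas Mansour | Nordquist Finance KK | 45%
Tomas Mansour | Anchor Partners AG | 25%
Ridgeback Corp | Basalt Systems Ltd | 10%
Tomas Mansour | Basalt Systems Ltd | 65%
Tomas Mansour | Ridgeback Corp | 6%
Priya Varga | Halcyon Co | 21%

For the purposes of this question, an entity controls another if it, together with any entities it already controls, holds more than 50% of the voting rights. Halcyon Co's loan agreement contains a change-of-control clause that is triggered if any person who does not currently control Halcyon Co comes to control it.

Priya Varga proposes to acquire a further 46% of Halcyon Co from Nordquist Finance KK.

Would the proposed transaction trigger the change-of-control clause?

Yes

The purchase adds only to Priya's holdings (Nordquist's stake shrinks), so Priya is the only person who could newly come to control Halcyon.
Priya holds 71% of Ridgeback, so Priya controls Ridgeback.
In Halcyon, Priya's side holds only 21%, not > 50%.
So before the transaction, Priya does not control Halcyon.
After the purchase, Priya's direct stake in Halcyon rises to 21% + 46% = 67%, and Nordquist's stake falls to 23%.
Priya holds 67% of Halcyon, so Priya controls Halcyon.
Priya did not control Halcyon before and does after, so the clause is triggered.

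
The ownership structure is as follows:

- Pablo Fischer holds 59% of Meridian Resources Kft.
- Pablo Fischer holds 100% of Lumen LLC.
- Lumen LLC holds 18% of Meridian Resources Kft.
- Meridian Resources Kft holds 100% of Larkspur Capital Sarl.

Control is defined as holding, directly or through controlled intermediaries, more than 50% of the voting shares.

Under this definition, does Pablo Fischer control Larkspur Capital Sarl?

Yes

Pablo holds 100% of Lumen, so Pablo controls Lumen.
Pablo and Lumen together hold 59% + 18% = 77% of Meridian, so Pablo controls Meridian.
Meridian holds 100% of Larkspur, so Pablo controls Larkspur.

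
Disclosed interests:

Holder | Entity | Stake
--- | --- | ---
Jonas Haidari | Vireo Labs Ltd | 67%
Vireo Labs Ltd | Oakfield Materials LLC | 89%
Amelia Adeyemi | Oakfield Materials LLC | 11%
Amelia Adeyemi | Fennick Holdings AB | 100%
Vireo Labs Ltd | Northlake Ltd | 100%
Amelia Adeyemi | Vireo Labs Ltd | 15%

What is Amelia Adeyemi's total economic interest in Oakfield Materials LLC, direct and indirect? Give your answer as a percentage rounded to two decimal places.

24.35%

Amelia reaches Oakfield along 2 paths.
Via Vireo: 15% × 89% = 13.35%.
Direct stake: 11% = 11%.
Total: 13.35% + 11% = 24.35%.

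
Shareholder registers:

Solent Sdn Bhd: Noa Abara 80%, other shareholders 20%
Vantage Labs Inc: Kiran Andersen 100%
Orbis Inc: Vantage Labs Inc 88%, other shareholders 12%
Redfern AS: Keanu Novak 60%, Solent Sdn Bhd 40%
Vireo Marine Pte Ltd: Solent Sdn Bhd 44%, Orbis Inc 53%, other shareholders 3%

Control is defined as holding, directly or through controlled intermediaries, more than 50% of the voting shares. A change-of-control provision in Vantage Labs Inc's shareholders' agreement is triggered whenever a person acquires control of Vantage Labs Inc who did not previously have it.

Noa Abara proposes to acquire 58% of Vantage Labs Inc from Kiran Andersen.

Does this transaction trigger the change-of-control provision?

Yes

The purchase adds only to Noa's holdings (Kiran's stake shrinks), so Noa is the only person who could newly come to control Vantage.
Noa holds 80% of Solent, so Noa controls Solent.
Neither Noa nor any entity Noa controls holds any voting interest in Vantage.
So before the transaction, Noa does not control Vantage.
After the purchase, Noa holds 58% of Vantage directly, and Kiran's stake falls to 42%.
Noa holds 58% of Vantage, so Noa controls Vantage.
Noa did not control Vantage before and does after, so the clause is triggered.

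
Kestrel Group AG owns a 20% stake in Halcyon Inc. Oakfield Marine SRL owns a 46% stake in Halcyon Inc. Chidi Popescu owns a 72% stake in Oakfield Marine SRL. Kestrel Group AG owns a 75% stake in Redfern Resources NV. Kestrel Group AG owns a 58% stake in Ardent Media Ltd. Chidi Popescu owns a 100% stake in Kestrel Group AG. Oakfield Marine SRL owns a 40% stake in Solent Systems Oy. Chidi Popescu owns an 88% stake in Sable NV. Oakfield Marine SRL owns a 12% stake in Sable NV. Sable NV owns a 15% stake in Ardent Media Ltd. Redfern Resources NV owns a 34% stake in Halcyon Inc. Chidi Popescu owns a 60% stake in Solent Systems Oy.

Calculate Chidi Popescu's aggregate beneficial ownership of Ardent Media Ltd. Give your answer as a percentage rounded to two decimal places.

72.50%

Chidi reaches Ardent along 3 paths.
Via Kestrel: 100% × 58% = 58%.
Via Oakfield → Sable: 72% × 12% × 15% = 1.296%.
Via Sable: 88% × 15% = 13.2%.
Total: 58% + 1.296% + 13.2% = 72.496%.
Rounded: 72.50%.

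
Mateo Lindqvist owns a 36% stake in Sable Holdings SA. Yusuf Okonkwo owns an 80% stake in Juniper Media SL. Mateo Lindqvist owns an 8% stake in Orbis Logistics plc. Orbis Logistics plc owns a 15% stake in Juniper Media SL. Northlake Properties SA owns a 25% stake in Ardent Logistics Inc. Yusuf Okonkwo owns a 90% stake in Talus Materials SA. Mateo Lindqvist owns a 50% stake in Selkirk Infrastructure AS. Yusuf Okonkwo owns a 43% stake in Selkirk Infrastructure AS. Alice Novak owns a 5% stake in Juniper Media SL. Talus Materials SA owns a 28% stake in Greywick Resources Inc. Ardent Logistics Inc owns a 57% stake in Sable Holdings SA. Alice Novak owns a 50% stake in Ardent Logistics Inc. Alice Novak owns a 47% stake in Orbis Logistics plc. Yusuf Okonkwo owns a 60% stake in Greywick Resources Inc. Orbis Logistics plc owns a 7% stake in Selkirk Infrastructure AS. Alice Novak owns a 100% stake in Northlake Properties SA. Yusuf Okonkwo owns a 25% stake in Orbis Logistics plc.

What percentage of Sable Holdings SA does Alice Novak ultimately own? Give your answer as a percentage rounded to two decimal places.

42.75%

Alice reaches Sable along 2 paths.
Via Northlake → Ardent: 100% × 25% × 57% = 14.25%.
Via Ardent: 50% × 57% = 28.5%.
Total: 14.25% + 28.5% = 42.75%.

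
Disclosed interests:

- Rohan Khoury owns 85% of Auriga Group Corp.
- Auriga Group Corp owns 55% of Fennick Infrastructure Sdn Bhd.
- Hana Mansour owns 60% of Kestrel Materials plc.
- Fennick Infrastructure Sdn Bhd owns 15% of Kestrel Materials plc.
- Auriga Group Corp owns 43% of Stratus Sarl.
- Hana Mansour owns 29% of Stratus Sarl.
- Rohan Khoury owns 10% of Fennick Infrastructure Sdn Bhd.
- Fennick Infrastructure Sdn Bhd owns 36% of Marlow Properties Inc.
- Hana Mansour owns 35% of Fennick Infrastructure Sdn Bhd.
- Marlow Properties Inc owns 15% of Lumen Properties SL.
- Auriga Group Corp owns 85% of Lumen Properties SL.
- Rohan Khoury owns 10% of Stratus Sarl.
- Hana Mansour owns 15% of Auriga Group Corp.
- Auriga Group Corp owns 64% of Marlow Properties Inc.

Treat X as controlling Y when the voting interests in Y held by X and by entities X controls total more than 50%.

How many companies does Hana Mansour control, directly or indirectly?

1

Hana holds 60% of Kestrel, so Hana controls Kestrel.
No other company's threshold is met.
Hana controls 1 company.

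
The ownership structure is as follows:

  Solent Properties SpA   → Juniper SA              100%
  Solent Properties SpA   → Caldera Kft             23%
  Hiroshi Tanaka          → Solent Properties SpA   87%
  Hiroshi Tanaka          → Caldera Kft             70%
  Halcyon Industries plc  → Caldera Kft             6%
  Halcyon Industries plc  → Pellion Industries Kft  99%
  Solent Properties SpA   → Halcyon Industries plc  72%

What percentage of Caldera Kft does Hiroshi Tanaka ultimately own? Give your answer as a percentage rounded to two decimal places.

93.77%

Hiroshi reaches Caldera along 3 paths.
Direct stake: 70% = 70%.
Via Solent: 87% × 23% = 20.01%.
Via Solent → Halcyon: 87% × 72% × 6% = 3.7584%.
Total: 70% + 20.01% + 3.7584% = 93.7684%.
Rounded: 93.77%.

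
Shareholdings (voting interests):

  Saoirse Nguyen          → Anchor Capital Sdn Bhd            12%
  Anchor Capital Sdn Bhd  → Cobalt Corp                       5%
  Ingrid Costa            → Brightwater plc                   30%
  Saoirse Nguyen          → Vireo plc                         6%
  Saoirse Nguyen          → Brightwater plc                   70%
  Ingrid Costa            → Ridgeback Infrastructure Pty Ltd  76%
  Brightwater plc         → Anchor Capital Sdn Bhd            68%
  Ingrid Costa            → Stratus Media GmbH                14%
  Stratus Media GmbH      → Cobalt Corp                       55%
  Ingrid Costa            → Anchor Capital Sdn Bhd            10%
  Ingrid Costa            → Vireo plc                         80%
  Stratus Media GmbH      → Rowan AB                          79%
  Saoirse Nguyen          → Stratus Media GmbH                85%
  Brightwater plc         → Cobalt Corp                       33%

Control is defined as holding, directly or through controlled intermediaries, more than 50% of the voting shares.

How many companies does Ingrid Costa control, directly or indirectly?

2

Ingrid holds 76% of Ridgeback, so Ingrid controls Ridgeback.
Ingrid holds 80% of Vireo, so Ingrid controls Vireo.
No other company's threshold is met.
Ingrid controls 2 companies.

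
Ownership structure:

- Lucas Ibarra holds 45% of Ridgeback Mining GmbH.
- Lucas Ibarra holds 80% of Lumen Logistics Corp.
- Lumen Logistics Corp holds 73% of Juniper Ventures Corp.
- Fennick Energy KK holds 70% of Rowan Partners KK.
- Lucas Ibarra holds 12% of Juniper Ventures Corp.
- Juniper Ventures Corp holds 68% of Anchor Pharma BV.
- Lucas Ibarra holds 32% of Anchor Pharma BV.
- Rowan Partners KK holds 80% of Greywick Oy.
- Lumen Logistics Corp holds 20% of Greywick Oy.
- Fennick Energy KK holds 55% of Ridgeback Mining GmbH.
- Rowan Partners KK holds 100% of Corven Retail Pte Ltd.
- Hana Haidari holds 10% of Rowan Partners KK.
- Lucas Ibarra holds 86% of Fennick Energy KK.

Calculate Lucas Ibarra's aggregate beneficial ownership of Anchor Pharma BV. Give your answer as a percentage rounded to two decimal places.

79.87%

Lucas reaches Anchor along 3 paths.
Via Juniper: 12% × 68% = 8.16%.
Via Lumen → Juniper: 80% × 73% × 68% = 39.712%.
Direct stake: 32% = 32%.
Total: 8.16% + 39.712% + 32% = 79.872%.
Rounded: 79.87%.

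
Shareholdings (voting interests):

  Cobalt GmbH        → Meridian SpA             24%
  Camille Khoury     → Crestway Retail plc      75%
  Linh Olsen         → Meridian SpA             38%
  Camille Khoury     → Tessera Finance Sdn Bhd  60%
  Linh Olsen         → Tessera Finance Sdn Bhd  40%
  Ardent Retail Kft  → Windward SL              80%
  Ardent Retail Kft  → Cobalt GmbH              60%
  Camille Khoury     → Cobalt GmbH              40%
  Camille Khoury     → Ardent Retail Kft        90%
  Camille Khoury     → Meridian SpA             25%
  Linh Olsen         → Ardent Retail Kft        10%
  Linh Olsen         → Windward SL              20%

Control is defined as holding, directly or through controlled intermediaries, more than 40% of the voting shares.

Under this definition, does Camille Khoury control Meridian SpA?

Yes

Camille holds 90% of Ardent, so Camille controls Ardent.
Ardent and Camille together hold 60% + 40% = 100% of Cobalt, so Camille controls Cobalt.
Camille and Cobalt together hold 25% + 24% = 49% of Meridian, so Camille controls Meridian.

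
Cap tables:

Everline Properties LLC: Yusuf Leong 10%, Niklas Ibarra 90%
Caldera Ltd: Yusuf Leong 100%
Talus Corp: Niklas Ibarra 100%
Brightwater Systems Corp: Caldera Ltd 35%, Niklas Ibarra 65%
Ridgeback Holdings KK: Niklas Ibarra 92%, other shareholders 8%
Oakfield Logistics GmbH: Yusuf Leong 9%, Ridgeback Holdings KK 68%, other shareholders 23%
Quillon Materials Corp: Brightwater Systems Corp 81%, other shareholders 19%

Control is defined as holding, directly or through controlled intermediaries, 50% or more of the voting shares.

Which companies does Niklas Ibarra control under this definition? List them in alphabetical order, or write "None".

Brightwater Systems Corp, Everline Properties LLC, Oakfield Logistics GmbH, Quillon Materials Corp, Ridgeback Holdings KK, Talus Corp

Niklas holds 90% of Everline, so Niklas controls Everline.
Niklas holds 100% of Talus, so Niklas controls Talus.
Niklas holds 65% of Brightwater, so Niklas controls Brightwater.
Niklas holds 92% of Ridgeback, so Niklas controls Ridgeback.
Ridgeback holds 68% of Oakfield, so Niklas controls Oakfield.
Brightwater holds 81% of Quillon, so Niklas controls Quillon.
No other company's threshold is met.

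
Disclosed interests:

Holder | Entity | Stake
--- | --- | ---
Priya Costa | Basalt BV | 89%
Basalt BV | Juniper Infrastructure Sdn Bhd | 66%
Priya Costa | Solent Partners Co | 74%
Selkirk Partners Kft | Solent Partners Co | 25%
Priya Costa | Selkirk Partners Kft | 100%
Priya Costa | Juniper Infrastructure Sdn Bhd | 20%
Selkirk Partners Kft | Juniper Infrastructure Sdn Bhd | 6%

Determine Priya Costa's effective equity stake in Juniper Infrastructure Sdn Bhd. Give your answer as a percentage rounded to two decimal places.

Priya reaches Juniper along 3 paths.
Direct stake: 20% = 20%.
Via Selkirk: 100% × 6% = 6%.
Via Basalt: 89% × 66% = 58.74%.
Total: 20% + 6% + 58.74% = 84.74%.

84.74%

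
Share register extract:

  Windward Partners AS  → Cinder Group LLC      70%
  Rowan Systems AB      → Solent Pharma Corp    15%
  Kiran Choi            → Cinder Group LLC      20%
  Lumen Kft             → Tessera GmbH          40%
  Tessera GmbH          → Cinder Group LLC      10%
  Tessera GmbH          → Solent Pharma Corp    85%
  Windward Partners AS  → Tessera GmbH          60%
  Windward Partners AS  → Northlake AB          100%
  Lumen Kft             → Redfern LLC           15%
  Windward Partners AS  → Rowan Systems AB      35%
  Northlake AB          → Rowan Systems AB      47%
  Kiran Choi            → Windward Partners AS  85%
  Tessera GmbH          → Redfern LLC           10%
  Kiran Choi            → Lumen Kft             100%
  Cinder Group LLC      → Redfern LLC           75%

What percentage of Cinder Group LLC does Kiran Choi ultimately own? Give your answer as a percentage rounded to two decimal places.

Kiran reaches Cinder along 4 paths.
Via Lumen → Tessera: 100% × 40% × 10% = 4%.
Via Windward → Tessera: 85% × 60% × 10% = 5.1%.
Via Windward: 85% × 70% = 59.5%.
Direct stake: 20% = 20%.
Total: 4% + 5.1% + 59.5% + 20% = 88.6%.
Rounded: 88.60%.

88.60%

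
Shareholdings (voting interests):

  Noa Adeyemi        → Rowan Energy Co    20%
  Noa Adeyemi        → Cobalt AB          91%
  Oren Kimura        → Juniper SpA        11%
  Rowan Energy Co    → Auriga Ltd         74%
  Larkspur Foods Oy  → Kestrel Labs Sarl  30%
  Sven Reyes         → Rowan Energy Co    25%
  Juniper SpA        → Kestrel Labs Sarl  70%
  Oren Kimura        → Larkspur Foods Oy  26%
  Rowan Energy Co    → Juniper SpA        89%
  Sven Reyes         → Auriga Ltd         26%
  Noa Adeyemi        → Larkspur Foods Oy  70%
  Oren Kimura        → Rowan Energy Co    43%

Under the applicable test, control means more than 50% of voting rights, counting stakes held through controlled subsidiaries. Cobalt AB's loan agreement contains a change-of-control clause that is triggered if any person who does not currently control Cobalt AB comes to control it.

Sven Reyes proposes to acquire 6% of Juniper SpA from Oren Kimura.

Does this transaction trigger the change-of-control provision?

The purchase adds only to Sven's holdings (Oren's stake shrinks), so Sven is the only person who could newly come to control Cobalt.
Sven's largest direct stake is 26% in Auriga, which does not meet the threshold, so Sven controls no company.
Neither Sven nor any entity Sven controls holds any voting interest in Cobalt.
So before the transaction, Sven does not control Cobalt.
After the purchase, Sven holds 6% of Juniper directly, and Oren's stake falls to 5%.
Sven's side now holds 6% of Juniper, not > 50%, so Sven still does not control Juniper.
After the transaction, neither Sven nor any entity Sven controls holds a voting interest in Cobalt, so Sven still does not control it.
No new person acquires control, so the clause is not triggered.

No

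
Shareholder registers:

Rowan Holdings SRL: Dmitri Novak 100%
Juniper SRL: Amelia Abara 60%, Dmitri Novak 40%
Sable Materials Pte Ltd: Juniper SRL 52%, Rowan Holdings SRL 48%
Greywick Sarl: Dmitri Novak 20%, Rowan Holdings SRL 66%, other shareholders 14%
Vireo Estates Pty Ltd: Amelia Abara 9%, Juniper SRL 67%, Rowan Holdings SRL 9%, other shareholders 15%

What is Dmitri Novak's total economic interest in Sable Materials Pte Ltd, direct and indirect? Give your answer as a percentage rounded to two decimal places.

68.80%

Dmitri reaches Sable along 2 paths.
Via Juniper: 40% × 52% = 20.8%.
Via Rowan: 100% × 48% = 48%.
Total: 20.8% + 48% = 68.8%.
Rounded: 68.80%.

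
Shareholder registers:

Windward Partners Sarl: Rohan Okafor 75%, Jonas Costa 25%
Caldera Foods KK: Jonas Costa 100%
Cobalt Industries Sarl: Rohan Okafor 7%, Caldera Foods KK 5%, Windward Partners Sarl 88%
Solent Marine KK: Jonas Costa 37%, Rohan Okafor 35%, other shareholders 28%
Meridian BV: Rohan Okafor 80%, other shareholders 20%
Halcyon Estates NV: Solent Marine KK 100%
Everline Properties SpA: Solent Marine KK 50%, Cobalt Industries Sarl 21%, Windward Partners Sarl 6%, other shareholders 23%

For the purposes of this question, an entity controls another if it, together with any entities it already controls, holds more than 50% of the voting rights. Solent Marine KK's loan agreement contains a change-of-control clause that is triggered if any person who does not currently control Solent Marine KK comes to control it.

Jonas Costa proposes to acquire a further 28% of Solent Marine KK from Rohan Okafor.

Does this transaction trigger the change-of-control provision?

The purchase adds only to Jonas's holdings (Rohan's stake shrinks), so Jonas is the only person who could newly come to control Solent.
Jonas holds 100% of Caldera, so Jonas controls Caldera.
In Solent, Jonas's side holds only 37%, not > 50%.
So before the transaction, Jonas does not control Solent.
After the purchase, Jonas's direct stake in Solent rises to 37% + 28% = 65%, and Rohan's stake falls to 7%.
Jonas holds 65% of Solent, so Jonas controls Solent.
Jonas did not control Solent before and does after, so the clause is triggered.

Yes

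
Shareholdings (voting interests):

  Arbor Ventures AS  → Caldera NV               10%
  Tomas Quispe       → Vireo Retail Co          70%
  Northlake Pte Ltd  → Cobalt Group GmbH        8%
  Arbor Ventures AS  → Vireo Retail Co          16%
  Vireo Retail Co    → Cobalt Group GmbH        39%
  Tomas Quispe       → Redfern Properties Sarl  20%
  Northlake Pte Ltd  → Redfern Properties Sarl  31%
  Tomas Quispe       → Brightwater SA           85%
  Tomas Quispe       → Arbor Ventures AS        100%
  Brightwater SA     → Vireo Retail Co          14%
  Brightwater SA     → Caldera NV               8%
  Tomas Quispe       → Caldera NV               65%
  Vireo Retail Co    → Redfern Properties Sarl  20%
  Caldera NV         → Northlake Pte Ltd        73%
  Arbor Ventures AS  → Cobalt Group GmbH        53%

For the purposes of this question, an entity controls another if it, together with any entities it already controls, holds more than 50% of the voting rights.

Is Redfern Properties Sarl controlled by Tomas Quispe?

Yes

Tomas holds 100% of Arbor, so Tomas controls Arbor.
Tomas holds 85% of Brightwater, so Tomas controls Brightwater.
Brightwater and Tomas and Arbor together hold 8% + 65% + 10% = 83% of Caldera, so Tomas controls Caldera.
Caldera holds 73% of Northlake, so Tomas controls Northlake.
Arbor and Tomas and Brightwater together hold 16% + 70% + 14% = 100% of Vireo, so Tomas controls Vireo.
Tomas and Vireo and Northlake together hold 20% + 20% + 31% = 71% of Redfern, so Tomas controls Redfern.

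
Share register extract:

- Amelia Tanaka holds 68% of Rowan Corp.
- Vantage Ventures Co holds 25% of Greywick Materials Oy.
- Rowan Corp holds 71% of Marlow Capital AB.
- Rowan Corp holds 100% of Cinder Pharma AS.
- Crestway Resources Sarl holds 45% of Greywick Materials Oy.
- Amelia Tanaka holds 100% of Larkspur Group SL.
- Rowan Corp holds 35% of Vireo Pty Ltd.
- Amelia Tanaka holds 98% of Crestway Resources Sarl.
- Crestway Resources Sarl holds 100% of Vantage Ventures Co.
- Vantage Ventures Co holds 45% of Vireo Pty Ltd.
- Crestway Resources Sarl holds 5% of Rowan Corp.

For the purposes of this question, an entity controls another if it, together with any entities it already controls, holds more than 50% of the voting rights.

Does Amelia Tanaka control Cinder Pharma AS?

Amelia holds 98% of Crestway, so Amelia controls Crestway.
Crestway and Amelia together hold 5% + 68% = 73% of Rowan, so Amelia controls Rowan.
Rowan holds 100% of Cinder, so Amelia controls Cinder.

Yes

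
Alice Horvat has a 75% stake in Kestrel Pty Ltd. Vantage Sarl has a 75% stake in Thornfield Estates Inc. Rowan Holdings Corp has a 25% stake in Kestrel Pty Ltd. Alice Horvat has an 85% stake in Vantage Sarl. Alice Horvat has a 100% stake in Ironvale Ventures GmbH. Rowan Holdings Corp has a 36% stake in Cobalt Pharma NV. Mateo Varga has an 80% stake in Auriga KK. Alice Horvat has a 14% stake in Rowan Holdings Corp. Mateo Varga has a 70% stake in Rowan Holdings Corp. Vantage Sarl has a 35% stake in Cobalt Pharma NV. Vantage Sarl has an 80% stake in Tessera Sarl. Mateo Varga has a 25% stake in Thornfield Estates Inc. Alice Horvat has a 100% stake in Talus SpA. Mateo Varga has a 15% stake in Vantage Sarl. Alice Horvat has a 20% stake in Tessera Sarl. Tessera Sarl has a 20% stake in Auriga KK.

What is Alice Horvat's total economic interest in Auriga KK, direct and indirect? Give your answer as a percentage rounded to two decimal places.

Alice reaches Auriga along 2 paths.
Via Vantage → Tessera: 85% × 80% × 20% = 13.6%.
Via Tessera: 20% × 20% = 4%.
Total: 13.6% + 4% = 17.6%.
Rounded: 17.60%.

17.60%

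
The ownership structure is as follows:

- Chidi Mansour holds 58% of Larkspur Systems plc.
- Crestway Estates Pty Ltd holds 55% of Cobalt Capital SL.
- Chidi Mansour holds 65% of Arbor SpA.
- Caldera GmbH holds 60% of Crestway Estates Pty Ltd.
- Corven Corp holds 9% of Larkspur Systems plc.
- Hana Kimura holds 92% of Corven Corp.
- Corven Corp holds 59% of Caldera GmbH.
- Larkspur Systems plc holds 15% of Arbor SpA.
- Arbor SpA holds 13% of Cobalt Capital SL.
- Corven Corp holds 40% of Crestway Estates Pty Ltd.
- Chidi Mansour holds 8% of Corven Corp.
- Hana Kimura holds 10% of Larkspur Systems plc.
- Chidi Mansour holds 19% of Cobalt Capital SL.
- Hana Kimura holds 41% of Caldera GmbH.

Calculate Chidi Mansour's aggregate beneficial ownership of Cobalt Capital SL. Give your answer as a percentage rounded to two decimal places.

31.91%

Chidi reaches Cobalt along 6 paths.
Via Corven → Caldera → Crestway: 8% × 59% × 60% × 55% = 1.5576%.
Via Corven → Crestway: 8% × 40% × 55% = 1.76%.
Direct stake: 19% = 19%.
Via Corven → Larkspur → Arbor: 8% × 9% × 15% × 13% = 0.01404%.
Via Larkspur → Arbor: 58% × 15% × 13% = 1.131%.
Via Arbor: 65% × 13% = 8.45%.
Total: 1.5576% + 1.76% + 19% + 0.01404% + 1.131% + 8.45% = 31.91264%.
Rounded: 31.91%.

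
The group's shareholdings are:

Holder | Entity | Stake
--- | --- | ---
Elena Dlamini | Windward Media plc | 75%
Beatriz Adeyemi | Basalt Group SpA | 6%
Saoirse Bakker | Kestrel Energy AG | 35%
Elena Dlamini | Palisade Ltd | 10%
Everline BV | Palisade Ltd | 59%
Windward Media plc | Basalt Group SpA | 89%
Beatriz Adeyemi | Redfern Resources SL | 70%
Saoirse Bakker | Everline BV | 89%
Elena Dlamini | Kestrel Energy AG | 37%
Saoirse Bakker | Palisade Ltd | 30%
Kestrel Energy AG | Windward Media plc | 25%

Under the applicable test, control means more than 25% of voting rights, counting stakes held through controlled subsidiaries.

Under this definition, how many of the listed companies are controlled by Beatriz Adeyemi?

Beatriz holds 70% of Redfern, so Beatriz controls Redfern.
No other company's threshold is met.
Beatriz controls 1 company.

1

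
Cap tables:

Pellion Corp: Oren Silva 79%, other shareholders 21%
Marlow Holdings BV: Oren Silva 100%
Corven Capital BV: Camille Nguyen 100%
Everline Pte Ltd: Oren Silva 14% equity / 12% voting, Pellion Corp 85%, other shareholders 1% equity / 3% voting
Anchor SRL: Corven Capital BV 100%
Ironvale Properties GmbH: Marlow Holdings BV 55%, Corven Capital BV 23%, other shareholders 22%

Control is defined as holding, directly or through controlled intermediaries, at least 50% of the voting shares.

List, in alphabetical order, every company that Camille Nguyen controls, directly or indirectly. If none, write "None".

Anchor SRL, Corven Capital BV

Camille holds 100% of Corven, so Camille controls Corven.
Corven holds 100% of Anchor, so Camille controls Anchor.
No other company's threshold is met.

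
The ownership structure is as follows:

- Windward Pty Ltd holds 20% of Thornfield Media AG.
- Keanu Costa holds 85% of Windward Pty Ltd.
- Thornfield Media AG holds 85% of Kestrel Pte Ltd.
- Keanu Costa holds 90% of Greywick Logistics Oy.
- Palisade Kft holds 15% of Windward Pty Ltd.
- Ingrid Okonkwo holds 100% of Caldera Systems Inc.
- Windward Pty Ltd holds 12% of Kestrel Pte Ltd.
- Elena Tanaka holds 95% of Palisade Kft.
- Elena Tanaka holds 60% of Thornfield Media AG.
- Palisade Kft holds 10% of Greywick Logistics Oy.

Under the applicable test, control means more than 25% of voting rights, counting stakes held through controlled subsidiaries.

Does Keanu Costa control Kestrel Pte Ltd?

No

Keanu holds 85% of Windward, so Keanu controls Windward.
Keanu holds 90% of Greywick, so Keanu controls Greywick.
In Kestrel, Keanu's side holds only 12%, not > 25%.
So Keanu does not control Kestrel.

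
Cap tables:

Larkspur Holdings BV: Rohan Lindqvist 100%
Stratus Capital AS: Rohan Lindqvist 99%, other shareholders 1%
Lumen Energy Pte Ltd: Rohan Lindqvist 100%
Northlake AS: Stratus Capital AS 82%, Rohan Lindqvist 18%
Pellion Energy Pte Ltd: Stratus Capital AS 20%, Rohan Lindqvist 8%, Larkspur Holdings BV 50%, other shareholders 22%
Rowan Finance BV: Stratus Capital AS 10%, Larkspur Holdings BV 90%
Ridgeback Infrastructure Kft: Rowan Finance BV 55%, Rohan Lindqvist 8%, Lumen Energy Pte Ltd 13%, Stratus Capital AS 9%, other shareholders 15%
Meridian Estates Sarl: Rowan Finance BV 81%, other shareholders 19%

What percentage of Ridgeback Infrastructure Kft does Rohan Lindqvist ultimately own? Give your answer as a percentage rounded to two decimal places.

84.86%

Rohan reaches Ridgeback along 5 paths.
Via Stratus → Rowan: 99% × 10% × 55% = 5.445%.
Via Larkspur → Rowan: 100% × 90% × 55% = 49.5%.
Direct stake: 8% = 8%.
Via Lumen: 100% × 13% = 13%.
Via Stratus: 99% × 9% = 8.91%.
Total: 5.445% + 49.5% + 8% + 13% + 8.91% = 84.855%.
Rounded: 84.86%.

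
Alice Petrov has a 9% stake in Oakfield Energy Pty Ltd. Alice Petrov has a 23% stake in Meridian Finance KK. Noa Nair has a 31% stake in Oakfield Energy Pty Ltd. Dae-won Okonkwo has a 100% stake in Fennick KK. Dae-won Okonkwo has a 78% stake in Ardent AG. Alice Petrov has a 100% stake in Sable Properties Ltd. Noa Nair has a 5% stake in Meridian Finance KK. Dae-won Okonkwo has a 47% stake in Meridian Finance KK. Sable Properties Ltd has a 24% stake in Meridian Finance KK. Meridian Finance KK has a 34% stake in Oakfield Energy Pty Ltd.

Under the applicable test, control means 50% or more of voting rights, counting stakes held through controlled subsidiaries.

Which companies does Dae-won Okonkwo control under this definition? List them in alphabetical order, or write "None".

Ardent AG, Fennick KK

Dae-won holds 100% of Fennick, so Dae-won controls Fennick.
Dae-won holds 78% of Ardent, so Dae-won controls Ardent.
No other company's threshold is met.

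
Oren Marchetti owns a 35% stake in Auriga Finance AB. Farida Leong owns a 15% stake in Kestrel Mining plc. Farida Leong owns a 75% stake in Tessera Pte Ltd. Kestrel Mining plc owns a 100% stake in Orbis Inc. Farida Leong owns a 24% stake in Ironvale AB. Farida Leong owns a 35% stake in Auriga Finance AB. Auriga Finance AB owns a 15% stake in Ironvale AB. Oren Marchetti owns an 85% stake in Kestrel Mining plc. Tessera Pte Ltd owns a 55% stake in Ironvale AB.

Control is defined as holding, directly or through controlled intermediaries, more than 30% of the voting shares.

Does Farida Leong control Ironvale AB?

Yes

Farida holds 35% of Auriga, so Farida controls Auriga.
Farida holds 75% of Tessera, so Farida controls Tessera.
Tessera and Auriga and Farida together hold 55% + 15% + 24% = 94% of Ironvale, so Farida controls Ironvale.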